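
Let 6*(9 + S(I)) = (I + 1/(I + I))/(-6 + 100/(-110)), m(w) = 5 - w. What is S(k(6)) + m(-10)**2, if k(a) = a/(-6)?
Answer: 65675/304 ≈ 216.04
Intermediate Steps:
k(a) = -a/6 (k(a) = a*(-1/6) = -a/6)
S(I) = -9 - 11*I/456 - 11/(912*I) (S(I) = -9 + ((I + 1/(I + I))/(-6 + 100/(-110)))/6 = -9 + ((I + 1/(2*I))/(-6 + 100*(-1/110)))/6 = -9 + ((I + 1/(2*I))/(-6 - 10/11))/6 = -9 + ((I + 1/(2*I))/(-76/11))/6 = -9 + ((I + 1/(2*I))*(-11/76))/6 = -9 + (-11*I/76 - 11/(152*I))/6 = -9 + (-11*I/456 - 11/(912*I)) = -9 - 11*I/456 - 11/(912*I))
S(k(6)) + m(-10)**2 = (-9 - (-11)*6/2736 - 11/(912*((-1/6*6)))) + (5 - 1*(-10))**2 = (-9 - 11/456*(-1) - 11/912/(-1)) + (5 + 10)**2 = (-9 + 11/456 - 11/912*(-1)) + 15**2 = (-9 + 11/456 + 11/912) + 225 = -2725/304 + 225 = 65675/304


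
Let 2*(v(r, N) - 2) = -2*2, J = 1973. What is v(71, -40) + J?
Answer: 1973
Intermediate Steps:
v(r, N) = 0 (v(r, N) = 2 + (-2*2)/2 = 2 + (1/2)*(-4) = 2 - 2 = 0)
v(71, -40) + J = 0 + 1973 = 1973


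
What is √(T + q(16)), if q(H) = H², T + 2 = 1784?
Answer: √2038 ≈ 45.144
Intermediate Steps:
T = 1782 (T = -2 + 1784 = 1782)
√(T + q(16)) = √(1782 + 16²) = √(1782 + 256) = √2038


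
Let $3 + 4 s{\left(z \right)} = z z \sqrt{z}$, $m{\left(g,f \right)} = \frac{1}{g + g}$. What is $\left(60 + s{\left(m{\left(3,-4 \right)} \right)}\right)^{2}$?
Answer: $\frac{\left(51192 + \sqrt{6}\right)^{2}}{746496} \approx 3510.9$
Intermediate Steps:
$m{\left(g,f \right)} = \frac{1}{2 g}$
$s{\left(z \right)} = - \frac{3}{4} + \frac{z^{\frac{5}{2}}}{4}$ ($s{\left(z \right)} = - \frac{3}{4} + \frac{z z \sqrt{z}}{4} = - \frac{3}{4} + \frac{z^{2} \sqrt{z}}{4} = - \frac{3}{4} + \frac{z^{\frac{5}{2}}}{4}$)
$\left(60 + s{\left(m{\left(3,-4 \right)} \right)}\right)^{2} = \left(60 - \left(\frac{3}{4} - \frac{\left(\frac{1}{2 \cdot 3}\right)^{\frac{5}{2}}}{4}\right)\right)^{2} = \left(60 - \left(\frac{3}{4} - \frac{\left(\frac{1}{2} \cdot \frac{1}{3}\right)^{\frac{5}{2}}}{4}\right)\right)^{2} = \left(60 - \left(\frac{3}{4} - \frac{1}{4 \cdot 36 \sqrt{6}}\right)\right)^{2} = \left(60 - \left(\frac{3}{4} - \frac{\frac{1}{216} \sqrt{6}}{4}\right)\right)^{2} = \left(60 - \left(\frac{3}{4} - \frac{\sqrt{6}}{864}\right)\right)^{2} = \left(\frac{237}{4} + \frac{\sqrt{6}}{864}\right)^{2}$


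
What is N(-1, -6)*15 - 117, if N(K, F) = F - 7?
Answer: -312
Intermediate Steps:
N(K, F) = -7 + F
N(-1, -6)*15 - 117 = (-7 - 6)*15 - 117 = -13*15 - 117 = -195 - 117 = -312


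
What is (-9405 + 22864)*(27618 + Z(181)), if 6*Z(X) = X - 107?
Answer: 1115629969/3 ≈ 3.7188e+8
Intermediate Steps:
Z(X) = -107/6 + X/6 (Z(X) = (X - 107)/6 = (-107 + X)/6 = -107/6 + X/6)
(-9405 + 22864)*(27618 + Z(181)) = (-9405 + 22864)*(27618 + (-107/6 + (⅙)*181)) = 13459*(27618 + (-107/6 + 181/6)) = 13459*(27618 + 37/3) = 13459*(82891/3) = 1115629969/3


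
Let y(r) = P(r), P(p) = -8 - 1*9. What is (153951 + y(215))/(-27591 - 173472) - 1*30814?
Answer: -6195709216/201063 ≈ -30815.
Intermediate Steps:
P(p) = -17 (P(p) = -8 - 9 = -17)
y(r) = -17
(153951 + y(215))/(-27591 - 173472) - 1*30814 = (153951 - 17)/(-27591 - 173472) - 1*30814 = 153934/(-201063) - 30814 = 153934*(-1/201063) - 30814 = -153934/201063 - 30814 = -6195709216/201063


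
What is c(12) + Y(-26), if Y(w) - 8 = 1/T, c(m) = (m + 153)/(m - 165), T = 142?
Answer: 50177/7242 ≈ 6.9286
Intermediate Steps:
c(m) = (153 + m)/(-165 + m)
Y(w) = 1137/142 (Y(w) = 8 + 1/142 = 1137/142)
c(12) + Y(-26) = (153 + 12)/(-165 + 12) + 1137/142 = 165/(-153) + 1137/142 = -1/153*165 + 1137/142 = -55/51 + 1137/142 = 50177/7242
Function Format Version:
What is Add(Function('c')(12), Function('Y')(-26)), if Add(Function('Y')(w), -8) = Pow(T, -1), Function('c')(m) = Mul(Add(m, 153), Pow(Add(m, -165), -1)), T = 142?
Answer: Rational(50177, 7242) ≈ 6.9286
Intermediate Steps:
Function('c')(m) = Mul(Pow(Add(-165, m), -1), Add(153, m)) (Function('c')(m) = Mul(Add(153, m), Pow(Add(-165, m), -1)) = Mul(Pow(Add(-165, m), -1), Add(153, m)))
Function('Y')(w) = Rational(1137, 142) (Function('Y')(w) = Add(8, Pow(142, -1)) = Add(8, Rational(1, 142)) = Rational(1137, 142))
Add(Function('c')(12), Function('Y')(-26)) = Add(Mul(Pow(Add(-165, 12), -1), Add(153, 12)), Rational(1137, 142)) = Add(Mul(Pow(-153, -1), 165), Rational(1137, 142)) = Add(Mul(Rational(-1, 153), 165), Rational(1137, 142)) = Add(Rational(-55, 51), Rational(1137, 142)) = Rational(50177, 7242)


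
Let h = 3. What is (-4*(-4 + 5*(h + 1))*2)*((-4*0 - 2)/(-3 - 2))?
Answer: -256/5 ≈ -51.200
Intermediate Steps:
(-4*(-4 + 5*(h + 1))*2)*((-4*0 - 2)/(-3 - 2)) = (-4*(-4 + 5*(3 + 1))*2)*((-4*0 - 2)/(-3 - 2)) = (-4*(-4 + 5*4)*2)*((0 - 2)/(-5)) = (-4*(-4 + 20)*2)*(-⅕*(-2)) = (-4*16*2)*(⅖) = -64*2*(⅖) = -128*⅖ = -256/5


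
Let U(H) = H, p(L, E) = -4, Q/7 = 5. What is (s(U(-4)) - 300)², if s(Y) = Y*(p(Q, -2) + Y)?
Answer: 71824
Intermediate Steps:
Q = 35 (Q = 7*5 = 35)
s(Y) = Y*(-4 + Y)
(s(U(-4)) - 300)² = (-4*(-4 - 4) - 300)² = (-4*(-8) - 300)² = (32 - 300)² = (-268)² = 71824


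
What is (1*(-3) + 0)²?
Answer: 9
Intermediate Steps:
(1*(-3) + 0)² = (-3 + 0)² = (-3)² = 9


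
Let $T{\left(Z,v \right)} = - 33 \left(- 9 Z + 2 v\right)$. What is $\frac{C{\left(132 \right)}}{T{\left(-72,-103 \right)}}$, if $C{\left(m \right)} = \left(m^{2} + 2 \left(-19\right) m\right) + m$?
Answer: $- \frac{190}{221} \approx -0.85973$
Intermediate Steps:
$C{\left(m \right)} = m^{2} - 37 m$ ($C{\left(m \right)} = \left(m^{2} - 38 m\right) + m = m^{2} - 37 m$)
$T{\left(Z,v \right)} = - 66 v + 297 Z$
$\frac{C{\left(132 \right)}}{T{\left(-72,-103 \right)}} = \frac{132 \left(-37 + 132\right)}{\left(-66\right) \left(-103\right) + 297 \left(-72\right)} = \frac{132 \cdot 95}{6798 - 21384} = \frac{12540}{-14586} = 12540 \left(- \frac{1}{14586}\right) = - \frac{190}{221}$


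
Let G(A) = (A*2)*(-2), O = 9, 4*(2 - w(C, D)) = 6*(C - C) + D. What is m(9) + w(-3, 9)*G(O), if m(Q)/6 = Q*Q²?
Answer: 4383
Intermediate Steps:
w(C, D) = 2 - D/4 (w(C, D) = 2 - (6*(C - C) + D)/4 = 2 - (6*0 + D)/4 = 2 - (0 + D)/4 = 2 - D/4)
m(Q) = 6*Q³ (m(Q) = 6*(Q*Q²) = 6*Q³)
G(A) = -4*A (G(A) = (2*A)*(-2) = -4*A)
m(9) + w(-3, 9)*G(O) = 6*9³ + (2 - ¼*9)*(-4*9) = 6*729 + (2 - 9/4)*(-36) = 4374 - ¼*(-36) = 4374 + 9 = 4383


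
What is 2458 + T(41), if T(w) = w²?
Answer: 4139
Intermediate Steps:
2458 + T(41) = 2458 + 41² = 2458 + 1681 = 4139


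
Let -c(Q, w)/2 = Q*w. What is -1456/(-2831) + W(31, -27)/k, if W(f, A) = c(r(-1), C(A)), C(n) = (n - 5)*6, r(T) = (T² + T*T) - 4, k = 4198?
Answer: 1969040/5942269 ≈ 0.33136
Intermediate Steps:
r(T) = -4 + 2*T² (r(T) = (T² + T²) - 4 = 2*T² - 4 = -4 + 2*T²)
C(n) = -30 + 6*n (C(n) = (-5 + n)*6 = -30 + 6*n)
c(Q, w) = -2*Q*w
W(f, A) = -120 + 24*A (W(f, A) = -2*(-4 + 2*(-1)²)*(-30 + 6*A) = -2*(-4 + 2*1)*(-30 + 6*A) = -2*(-4 + 2)*(-30 + 6*A) = -2*(-2)*(-30 + 6*A) = -120 + 24*A)
-1456/(-2831) + W(31, -27)/k = -1456/(-2831) + (-120 + 24*(-27))/4198 = -1456*(-1/2831) + (-120 - 648)*(1/4198) = 1456/2831 - 768*1/4198 = 1456/2831 - 384/2099 = 1969040/5942269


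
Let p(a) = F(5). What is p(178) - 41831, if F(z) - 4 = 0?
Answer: -41827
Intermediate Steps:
F(z) = 4 (F(z) = 4 + 0 = 4)
p(a) = 4
p(178) - 41831 = 4 - 41831 = -41827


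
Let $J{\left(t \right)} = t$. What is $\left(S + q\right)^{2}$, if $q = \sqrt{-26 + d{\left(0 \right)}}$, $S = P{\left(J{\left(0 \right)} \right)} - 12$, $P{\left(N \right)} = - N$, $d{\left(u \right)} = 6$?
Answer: $124 - 48 i \sqrt{5} \approx 124.0 - 107.33 i$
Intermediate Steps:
$S = -12$ ($S = \left(-1\right) 0 - 12 = 0 - 12 = -12$)
$q = 2 i \sqrt{5}$ ($q = \sqrt{-26 + 6} = \sqrt{-20} = 2 i \sqrt{5} \approx 4.4721 i$)
$\left(S + q\right)^{2} = \left(-12 + 2 i \sqrt{5}\right)^{2}$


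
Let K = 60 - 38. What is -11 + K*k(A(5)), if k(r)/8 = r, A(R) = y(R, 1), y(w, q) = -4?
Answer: -715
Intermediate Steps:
K = 22
A(R) = -4
k(r) = 8*r
-11 + K*k(A(5)) = -11 + 22*(8*(-4)) = -11 + 22*(-32) = -11 - 704 = -715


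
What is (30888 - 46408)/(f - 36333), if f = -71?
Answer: 3880/9101 ≈ 0.42633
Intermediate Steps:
(30888 - 46408)/(f - 36333) = (30888 - 46408)/(-71 - 36333) = -15520/(-36404) = -15520*(-1/36404) = 3880/9101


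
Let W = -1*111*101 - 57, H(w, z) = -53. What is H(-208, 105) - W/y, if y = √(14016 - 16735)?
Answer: -53 - 11268*I*√2719/2719 ≈ -53.0 - 216.09*I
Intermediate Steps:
W = -11268 (W = -111*101 - 57 = -11211 - 57 = -11268)
y = I*√2719 (y = √(-2719) = I*√2719 ≈ 52.144*I)
H(-208, 105) - W/y = -53 - (-11268)/(I*√2719) = -53 - (-11268)*(-I*√2719/2719) = -53 - 11268*I*√2719/2719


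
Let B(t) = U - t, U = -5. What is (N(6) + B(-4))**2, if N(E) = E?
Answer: 25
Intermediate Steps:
B(t) = -5 - t
(N(6) + B(-4))**2 = (6 + (-5 - 1*(-4)))**2 = (6 + (-5 + 4))**2 = (6 - 1)**2 = 5**2 = 25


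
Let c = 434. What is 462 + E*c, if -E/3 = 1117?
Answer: -1453872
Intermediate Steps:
E = -3351 (E = -3*1117 = -3351)
462 + E*c = 462 - 3351*434 = 462 - 1454334 = -1453872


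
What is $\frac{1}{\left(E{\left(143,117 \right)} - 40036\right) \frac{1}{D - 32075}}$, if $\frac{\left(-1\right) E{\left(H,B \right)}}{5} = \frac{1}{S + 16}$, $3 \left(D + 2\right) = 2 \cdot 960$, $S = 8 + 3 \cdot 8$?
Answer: $\frac{1508976}{1921733} \approx 0.78522$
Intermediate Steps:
$S = 32$ ($S = 8 + 24 = 32$)
$D = 638$ ($D = -2 + \frac{2 \cdot 960}{3} = -2 + \frac{1}{3} \cdot 1920 = -2 + 640 = 638$)
$E{\left(H,B \right)} = - \frac{5}{48}$ ($E{\left(H,B \right)} = - \frac{5}{32 + 16} = - \frac{5}{48}$)
$\frac{1}{\left(E{\left(143,117 \right)} - 40036\right) \frac{1}{D - 32075}} = \frac{1}{\left(- \frac{5}{48} - 40036\right) \frac{1}{638 - 32075}} = \frac{1}{\left(- \frac{1921733}{48}\right) \frac{1}{-31437}} = \frac{1}{\left(- \frac{1921733}{48}\right) \left(- \frac{1}{31437}\right)} = \frac{1}{\frac{1921733}{1508976}} = \frac{1508976}{1921733}$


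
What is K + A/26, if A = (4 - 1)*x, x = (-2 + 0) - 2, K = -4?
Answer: -58/13 ≈ -4.4615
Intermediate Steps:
x = -4 (x = -2 - 2 = -4)
A = -12 (A = (4 - 1)*(-4) = 3*(-4) = -12)
K + A/26 = -4 - 12/26 = -4 - 12*1/26 = -4 - 6/13 = -58/13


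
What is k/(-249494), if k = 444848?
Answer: -222424/124747 ≈ -1.7830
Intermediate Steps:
k/(-249494) = 444848/(-249494) = 444848*(-1/249494) = -222424/124747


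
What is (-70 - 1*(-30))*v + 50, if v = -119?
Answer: 4810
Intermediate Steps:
(-70 - 1*(-30))*v + 50 = (-70 - 1*(-30))*(-119) + 50 = (-70 + 30)*(-119) + 50 = -40*(-119) + 50 = 4760 + 50 = 4810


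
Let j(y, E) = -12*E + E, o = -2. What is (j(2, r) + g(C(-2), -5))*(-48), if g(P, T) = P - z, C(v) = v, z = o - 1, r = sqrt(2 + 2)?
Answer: 1008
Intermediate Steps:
r = 2 (r = sqrt(4) = 2)
z = -3 (z = -2 - 1 = -3)
j(y, E) = -11*E
g(P, T) = 3 + P (g(P, T) = P - 1*(-3) = P + 3 = 3 + P)
(j(2, r) + g(C(-2), -5))*(-48) = (-11*2 + (3 - 2))*(-48) = (-22 + 1)*(-48) = -21*(-48) = 1008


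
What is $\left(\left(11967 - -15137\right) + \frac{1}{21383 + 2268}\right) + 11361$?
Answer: $\frac{909735716}{23651} \approx 38465.0$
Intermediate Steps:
$\left(\left(11967 - -15137\right) + \frac{1}{21383 + 2268}\right) + 11361 = \left(\left(11967 + 15137\right) + \frac{1}{23651}\right) + 11361 = \left(27104 + \frac{1}{23651}\right) + 11361 = \frac{641036705}{23651} + 11361 = \frac{909735716}{23651}$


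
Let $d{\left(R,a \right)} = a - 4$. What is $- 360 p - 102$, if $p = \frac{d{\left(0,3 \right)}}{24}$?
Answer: $-87$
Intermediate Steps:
$d{\left(R,a \right)} = -4 + a$
$p = - \frac{1}{24}$ ($p = \frac{-4 + 3}{24} = \left(-1\right) \frac{1}{24} = - \frac{1}{24} \approx -0.041667$)
$- 360 p - 102 = \left(-360\right) \left(- \frac{1}{24}\right) - 102 = 15 - 102 = -87$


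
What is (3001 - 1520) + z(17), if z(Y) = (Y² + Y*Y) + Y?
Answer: 2076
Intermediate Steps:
z(Y) = Y + 2*Y² (z(Y) = (Y² + Y²) + Y = 2*Y² + Y = Y + 2*Y²)
(3001 - 1520) + z(17) = (3001 - 1520) + 17*(1 + 2*17) = 1481 + 17*(1 + 34) = 1481 + 17*35 = 1481 + 595 = 2076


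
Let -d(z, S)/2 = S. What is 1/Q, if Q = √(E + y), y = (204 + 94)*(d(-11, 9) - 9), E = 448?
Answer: -I*√7598/7598 ≈ -0.011472*I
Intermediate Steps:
d(z, S) = -2*S
y = -8046 (y = (204 + 94)*(-2*9 - 9) = 298*(-18 - 9) = 298*(-27) = -8046)
Q = I*√7598 (Q = √(448 - 8046) = √(-7598) = I*√7598 ≈ 87.167*I)
1/Q = 1/(I*√7598) = -I*√7598/7598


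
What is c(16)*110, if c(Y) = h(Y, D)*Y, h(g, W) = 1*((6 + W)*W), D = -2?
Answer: -14080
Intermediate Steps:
h(g, W) = W*(6 + W) (h(g, W) = 1*(W*(6 + W)) = W*(6 + W))
c(Y) = -8*Y (c(Y) = (-2*(6 - 2))*Y = (-2*4)*Y = -8*Y)
c(16)*110 = -8*16*110 = -128*110 = -14080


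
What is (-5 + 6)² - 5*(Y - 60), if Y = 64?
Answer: -19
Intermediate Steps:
(-5 + 6)² - 5*(Y - 60) = (-5 + 6)² - 5*(64 - 60) = 1² - 5*4 = 1 - 20 = -19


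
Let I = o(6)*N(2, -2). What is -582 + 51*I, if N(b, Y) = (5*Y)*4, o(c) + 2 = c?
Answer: -8742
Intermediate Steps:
o(c) = -2 + c
N(b, Y) = 20*Y
I = -160 (I = (-2 + 6)*(20*(-2)) = 4*(-40) = -160)
-582 + 51*I = -582 + 51*(-160) = -582 - 8160 = -8742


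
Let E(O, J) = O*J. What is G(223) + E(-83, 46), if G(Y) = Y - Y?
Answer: -3818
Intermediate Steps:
E(O, J) = J*O
G(Y) = 0
G(223) + E(-83, 46) = 0 + 46*(-83) = 0 - 3818 = -3818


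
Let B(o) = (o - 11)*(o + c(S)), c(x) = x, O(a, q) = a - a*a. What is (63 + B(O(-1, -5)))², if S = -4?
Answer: 19881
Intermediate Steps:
O(a, q) = a - a²
B(o) = (-11 + o)*(-4 + o) (B(o) = (o - 11)*(o - 4) = (-11 + o)*(-4 + o))
(63 + B(O(-1, -5)))² = (63 + (44 + (-(1 - 1*(-1)))² - (-15)*(1 - 1*(-1))))² = (63 + (44 + (-(1 + 1))² - (-15)*(1 + 1)))² = (63 + (44 + (-1*2)² - (-15)*2))² = (63 + (44 + (-2)² - 15*(-2)))² = (63 + (44 + 4 + 30))² = (63 + 78)² = 141² = 19881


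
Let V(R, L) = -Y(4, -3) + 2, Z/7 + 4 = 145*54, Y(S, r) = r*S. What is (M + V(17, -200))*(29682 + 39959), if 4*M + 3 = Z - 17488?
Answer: 2600882427/4 ≈ 6.5022e+8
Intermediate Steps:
Y(S, r) = S*r
Z = 54782 (Z = -28 + 7*(145*54) = -28 + 7*7830 = -28 + 54810 = 54782)
V(R, L) = 14 (V(R, L) = -4*(-3) + 2 = -1*(-12) + 2 = 12 + 2 = 14)
M = 37291/4 (M = -¾ + (54782 - 17488)/4 = -¾ + (¼)*37294 = -¾ + 18647/2 = 37291/4 ≈ 9322.8)
(M + V(17, -200))*(29682 + 39959) = (37291/4 + 14)*(29682 + 39959) = (37347/4)*69641 = 2600882427/4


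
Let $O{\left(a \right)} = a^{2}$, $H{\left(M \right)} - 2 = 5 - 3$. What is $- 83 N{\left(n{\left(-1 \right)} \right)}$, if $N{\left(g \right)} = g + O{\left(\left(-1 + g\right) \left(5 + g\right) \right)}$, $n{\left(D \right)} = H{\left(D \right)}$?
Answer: $-60839$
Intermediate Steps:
$H{\left(M \right)} = 4$ ($H{\left(M \right)} = 2 + \left(5 - 3\right) = 2 + 2 = 4$)
$n{\left(D \right)} = 4$
$N{\left(g \right)} = g + \left(-1 + g\right)^{2} \left(5 + g\right)^{2}$ ($N{\left(g \right)} = g + \left(\left(-1 + g\right) \left(5 + g\right)\right)^{2} = g + \left(-1 + g\right)^{2} \left(5 + g\right)^{2}$)
$- 83 N{\left(n{\left(-1 \right)} \right)} = - 83 \left(4 + \left(-5 + 4^{2} + 4 \cdot 4\right)^{2}\right) = - 83 \left(4 + \left(-5 + 16 + 16\right)^{2}\right) = - 83 \left(4 + 27^{2}\right) = - 83 \left(4 + 729\right) = \left(-83\right) 733 = -60839$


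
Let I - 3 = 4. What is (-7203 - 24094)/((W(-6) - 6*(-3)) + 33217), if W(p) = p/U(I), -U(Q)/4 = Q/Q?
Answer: -62594/66473 ≈ -0.94165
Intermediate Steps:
I = 7 (I = 3 + 4 = 7)
U(Q) = -4 (U(Q) = -4*Q/Q = -4*1 = -4)
W(p) = -p/4 (W(p) = p/(-4) = p*(-¼) = -p/4)
(-7203 - 24094)/((W(-6) - 6*(-3)) + 33217) = (-7203 - 24094)/((-¼*(-6) - 6*(-3)) + 33217) = -31297/((3/2 + 18) + 33217) = -31297/(39/2 + 33217) = -31297/66473/2 = -31297*2/66473 = -62594/66473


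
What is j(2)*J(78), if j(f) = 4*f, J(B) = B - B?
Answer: 0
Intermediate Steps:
J(B) = 0
j(2)*J(78) = (4*2)*0 = 8*0 = 0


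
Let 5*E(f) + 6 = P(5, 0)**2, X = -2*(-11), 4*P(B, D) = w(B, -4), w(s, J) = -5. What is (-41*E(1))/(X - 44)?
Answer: -2911/1760 ≈ -1.6540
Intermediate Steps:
P(B, D) = -5/4 (P(B, D) = (1/4)*(-5) = -5/4)
X = 22
E(f) = -71/80 (E(f) = -6/5 + (-5/4)**2/5 = -6/5 + (1/5)*(25/16) = -6/5 + 5/16 = -71/80)
(-41*E(1))/(X - 44) = (-41*(-71/80))/(22 - 44) = (2911/80)/(-22) = (2911/80)*(-1/22) = -2911/1760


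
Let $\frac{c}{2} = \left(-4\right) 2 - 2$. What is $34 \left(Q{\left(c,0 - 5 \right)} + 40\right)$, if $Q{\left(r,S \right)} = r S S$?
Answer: $-15640$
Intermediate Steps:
$c = -20$ ($c = 2 \left(\left(-4\right) 2 - 2\right) = 2 \left(-8 - 2\right) = 2 \left(-10\right) = -20$)
$Q{\left(r,S \right)} = r S^{2}$ ($Q{\left(r,S \right)} = S r S = r S^{2}$)
$34 \left(Q{\left(c,0 - 5 \right)} + 40\right) = 34 \left(- 20 \left(0 - 5\right)^{2} + 40\right) = 34 \left(- 20 \left(-5\right)^{2} + 40\right) = 34 \left(\left(-20\right) 25 + 40\right) = 34 \left(-500 + 40\right) = 34 \left(-460\right) = -15640$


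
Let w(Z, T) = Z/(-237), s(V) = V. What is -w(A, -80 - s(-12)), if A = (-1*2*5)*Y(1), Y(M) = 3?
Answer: -10/79 ≈ -0.12658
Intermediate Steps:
A = -30 (A = (-1*2*5)*3 = -2*5*3 = -10*3 = -30)
w(Z, T) = -Z/237 (w(Z, T) = Z*(-1/237) = -Z/237)
-w(A, -80 - s(-12)) = -(-1)*(-30)/237 = -1*10/79 = -10/79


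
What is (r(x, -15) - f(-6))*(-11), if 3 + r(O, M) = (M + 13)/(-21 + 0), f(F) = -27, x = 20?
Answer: -5566/21 ≈ -265.05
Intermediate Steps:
r(O, M) = -76/21 - M/21 (r(O, M) = -3 + (M + 13)/(-21 + 0) = -3 + (13 + M)/(-21) = -3 + (13 + M)*(-1/21) = -3 + (-13/21 - M/21) = -76/21 - M/21)
(r(x, -15) - f(-6))*(-11) = ((-76/21 - 1/21*(-15)) - 1*(-27))*(-11) = ((-76/21 + 5/7) + 27)*(-11) = (-61/21 + 27)*(-11) = (506/21)*(-11) = -5566/21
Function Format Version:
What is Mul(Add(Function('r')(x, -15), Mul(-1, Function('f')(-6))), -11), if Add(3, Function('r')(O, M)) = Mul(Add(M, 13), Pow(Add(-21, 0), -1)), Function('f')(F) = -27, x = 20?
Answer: Rational(-5566, 21) ≈ -265.05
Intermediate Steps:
Function('r')(O, M) = Add(Rational(-76, 21), Mul(Rational(-1, 21), M)) (Function('r')(O, M) = Add(-3, Mul(Add(M, 13), Pow(Add(-21, 0), -1))) = Add(-3, Mul(Add(13, M), Pow(-21, -1))) = Add(-3, Mul(Add(13, M), Rational(-1, 21))) = Add(-3, Add(Rational(-13, 21), Mul(Rational(-1, 21), M))) = Add(Rational(-76, 21), Mul(Rational(-1, 21), M)))
Mul(Add(Function('r')(x, -15), Mul(-1, Function('f')(-6))), -11) = Mul(Add(Add(Rational(-76, 21), Mul(Rational(-1, 21), -15)), Mul(-1, -27)), -11) = Mul(Add(Add(Rational(-76, 21), Rational(5, 7)), 27), -11) = Mul(Add(Rational(-61, 21), 27), -11) = Mul(Rational(506, 21), -11) = Rational(-5566, 21)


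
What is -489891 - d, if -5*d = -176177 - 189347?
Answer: -2814979/5 ≈ -5.6300e+5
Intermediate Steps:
d = 365524/5 (d = -(-176177 - 189347)/5 = -⅕*(-365524) = 365524/5 ≈ 73105.)
-489891 - d = -489891 - 1*365524/5 = -489891 - 365524/5 = -2814979/5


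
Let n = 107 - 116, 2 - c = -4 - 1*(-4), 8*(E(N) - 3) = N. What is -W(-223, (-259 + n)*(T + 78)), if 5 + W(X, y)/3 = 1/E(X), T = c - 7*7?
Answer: 3009/199 ≈ 15.121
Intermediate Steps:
E(N) = 3 + N/8
c = 2 (c = 2 - (-4 - 1*(-4)) = 2 - (-4 + 4) = 2 - 1*0 = 2 + 0 = 2)
n = -9
T = -47 (T = 2 - 7*7 = 2 - 49 = -47)
W(X, y) = -15 + 3/(3 + X/8)
-W(-223, (-259 + n)*(T + 78)) = -3*(-112 - 5*(-223))/(24 - 223) = -3*(-112 + 1115)/(-199) = -3*(-1)*1003/199 = -1*(-3009/199) = 3009/199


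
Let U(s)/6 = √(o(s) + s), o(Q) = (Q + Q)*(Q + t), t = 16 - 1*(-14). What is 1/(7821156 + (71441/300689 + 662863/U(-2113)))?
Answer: 5657400100064248546500/44247410080162266833797816451 - 63562650287766*√179605/44247410080162266833797816451 ≈ 1.2786e-7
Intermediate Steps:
t = 30 (t = 16 + 14 = 30)
o(Q) = 2*Q*(30 + Q) (o(Q) = (Q + Q)*(Q + 30) = (2*Q)*(30 + Q) = 2*Q*(30 + Q))
U(s) = 6*√(s + 2*s*(30 + s)) (U(s) = 6*√(2*s*(30 + s) + s) = 6*√(s + 2*s*(30 + s)))
1/(7821156 + (71441/300689 + 662863/U(-2113))) = 1/(7821156 + (71441/300689 + 662863/((6*√(-2113*(61 + 2*(-2113))))))) = 1/(7821156 + (71441*(1/300689) + 662863/((6*√(-2113*(61 - 4226)))))) = 1/(7821156 + (359/1511 + 662863/((6*√(-2113*(-4165)))))) = 1/(7821156 + (359/1511 + 662863/((6*√8800645)))) = 1/(7821156 + (359/1511 + 662863/((6*(7*√179605))))) = 1/(7821156 + (359/1511 + 662863/((42*√179605)))) = 1/(7821156 + (359/1511 + 662863*(√179605/7543410))) = 1/(7821156 + (359/1511 + 662863*√179605/7543410)) = 1/(11817767075/1511 + 662863*√179605/7543410)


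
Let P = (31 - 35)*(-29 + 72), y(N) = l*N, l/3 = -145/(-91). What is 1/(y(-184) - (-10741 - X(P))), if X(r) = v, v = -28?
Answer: 91/894843 ≈ 0.00010169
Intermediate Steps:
l = 435/91 (l = 3*(-145/(-91)) = 3*(-145*(-1/91)) = 3*(145/91) = 435/91 ≈ 4.7802)
y(N) = 435*N/91
P = -172 (P = -4*43 = -172)
X(r) = -28
1/(y(-184) - (-10741 - X(P))) = 1/((435/91)*(-184) - (-10741 - 1*(-28))) = 1/(-80040/91 - (-10741 + 28)) = 1/(-80040/91 - 1*(-10713)) = 1/(-80040/91 + 10713) = 1/(894843/91) = 91/894843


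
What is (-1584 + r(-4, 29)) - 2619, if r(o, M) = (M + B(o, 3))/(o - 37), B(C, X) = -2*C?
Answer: -172360/41 ≈ -4203.9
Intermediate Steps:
r(o, M) = (M - 2*o)/(-37 + o) (r(o, M) = (M - 2*o)/(o - 37) = (M - 2*o)/(-37 + o))
(-1584 + r(-4, 29)) - 2619 = (-1584 + (29 - 2*(-4))/(-37 - 4)) - 2619 = (-1584 + (29 + 8)/(-41)) - 2619 = (-1584 - 1/41*37) - 2619 = (-1584 - 37/41) - 2619 = -64981/41 - 2619 = -172360/41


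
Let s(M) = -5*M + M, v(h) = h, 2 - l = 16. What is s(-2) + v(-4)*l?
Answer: 64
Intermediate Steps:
l = -14 (l = 2 - 1*16 = 2 - 16 = -14)
s(M) = -4*M
s(-2) + v(-4)*l = -4*(-2) - 4*(-14) = 8 + 56 = 64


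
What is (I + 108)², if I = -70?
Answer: 1444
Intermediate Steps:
(I + 108)² = (-70 + 108)² = 38² = 1444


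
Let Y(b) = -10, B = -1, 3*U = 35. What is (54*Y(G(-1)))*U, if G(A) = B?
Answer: -6300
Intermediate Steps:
U = 35/3 (U = (1/3)*35 = 35/3 ≈ 11.667)
G(A) = -1
(54*Y(G(-1)))*U = (54*(-10))*(35/3) = -540*35/3 = -6300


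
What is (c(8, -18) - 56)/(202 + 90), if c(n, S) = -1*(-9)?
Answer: -47/292 ≈ -0.16096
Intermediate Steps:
c(n, S) = 9
(c(8, -18) - 56)/(202 + 90) = (9 - 56)/(202 + 90) = -47/292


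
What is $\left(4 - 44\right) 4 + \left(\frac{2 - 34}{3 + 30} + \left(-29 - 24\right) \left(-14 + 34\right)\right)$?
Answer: $- \frac{40292}{33} \approx -1221.0$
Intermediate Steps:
$\left(4 - 44\right) 4 + \left(\frac{2 - 34}{3 + 30} + \left(-29 - 24\right) \left(-14 + 34\right)\right) = \left(-40\right) 4 - \left(1060 + \frac{32}{33}\right) = -160 - \frac{35012}{33} = - \frac{40292}{33}$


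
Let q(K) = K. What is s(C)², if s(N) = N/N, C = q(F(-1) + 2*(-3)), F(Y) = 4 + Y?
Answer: 1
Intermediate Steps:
C = -3 (C = (4 - 1) + 2*(-3) = 3 - 6 = -3)
s(N) = 1
s(C)² = 1² = 1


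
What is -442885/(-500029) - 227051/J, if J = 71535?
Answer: -81850306004/35769574515 ≈ -2.2883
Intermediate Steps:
-442885/(-500029) - 227051/J = -442885/(-500029) - 227051/71535 = -442885*(-1/500029) - 227051*1/71535 = 442885/500029 - 227051/71535 = -81850306004/35769574515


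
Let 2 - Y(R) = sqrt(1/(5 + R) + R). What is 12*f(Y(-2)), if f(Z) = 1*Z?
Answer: 24 - 4*I*sqrt(15) ≈ 24.0 - 15.492*I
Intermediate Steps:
Y(R) = 2 - sqrt(R + 1/(5 + R)) (Y(R) = 2 - sqrt(1/(5 + R) + R) = 2 - sqrt(R + 1/(5 + R)))
f(Z) = Z
12*f(Y(-2)) = 12*(2 - sqrt((1 - 2*(5 - 2))/(5 - 2))) = 12*(2 - sqrt((1 - 2*3)/3)) = 12*(2 - sqrt((1 - 6)/3)) = 12*(2 - sqrt((1/3)*(-5))) = 12*(2 - sqrt(-5/3)) = 12*(2 - I*sqrt(15)/3) = 24 - 4*I*sqrt(15)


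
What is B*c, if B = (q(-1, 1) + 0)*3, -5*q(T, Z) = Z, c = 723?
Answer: -2169/5 ≈ -433.80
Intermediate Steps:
q(T, Z) = -Z/5
B = -⅗ (B = (-⅕*1 + 0)*3 = (-⅕ + 0)*3 = -⅕*3 = -⅗ ≈ -0.60000)
B*c = -⅗*723 = -2169/5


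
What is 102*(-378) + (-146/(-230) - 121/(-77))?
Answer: -31035804/805 ≈ -38554.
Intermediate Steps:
102*(-378) + (-146/(-230) - 121/(-77)) = -38556 + (-146*(-1/230) - 121*(-1/77)) = -38556 + (73/115 + 11/7) = -38556 + 1776/805 = -31035804/805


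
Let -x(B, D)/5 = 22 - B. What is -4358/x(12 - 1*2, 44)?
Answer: 2179/30 ≈ 72.633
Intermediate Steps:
x(B, D) = -110 + 5*B (x(B, D) = -5*(22 - B) = -110 + 5*B)
-4358/x(12 - 1*2, 44) = -4358/(-110 + 5*(12 - 1*2)) = -4358/(-110 + 5*(12 - 2)) = -4358/(-110 + 5*10) = -4358/(-110 + 50) = -4358/(-60) = -4358*(-1/60) = 2179/30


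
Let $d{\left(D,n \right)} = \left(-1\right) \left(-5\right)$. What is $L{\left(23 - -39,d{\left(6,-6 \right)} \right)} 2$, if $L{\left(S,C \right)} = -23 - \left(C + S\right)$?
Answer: $-180$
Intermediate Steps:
$d{\left(D,n \right)} = 5$
$L{\left(S,C \right)} = -23 - C - S$ ($L{\left(S,C \right)} = -23 - \left(C + S\right) = -23 - C - S$)
$L{\left(23 - -39,d{\left(6,-6 \right)} \right)} 2 = \left(-23 - 5 - \left(23 - -39\right)\right) 2 = \left(-23 - 5 - \left(23 + 39\right)\right) 2 = \left(-23 - 5 - 62\right) 2 = \left(-90\right) 2 = -180$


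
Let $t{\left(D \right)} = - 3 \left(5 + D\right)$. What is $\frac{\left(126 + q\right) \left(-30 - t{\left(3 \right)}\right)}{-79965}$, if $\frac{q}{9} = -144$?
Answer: $- \frac{156}{1777} \approx -0.087788$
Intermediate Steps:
$q = -1296$ ($q = 9 \left(-144\right) = -1296$)
$t{\left(D \right)} = -15 - 3 D$
$\frac{\left(126 + q\right) \left(-30 - t{\left(3 \right)}\right)}{-79965} = \frac{\left(126 - 1296\right) \left(-30 - \left(-15 - 9\right)\right)}{-79965} = - 1170 \left(-30 - \left(-15 - 9\right)\right) \left(- \frac{1}{79965}\right) = - 1170 \left(-30 - -24\right) \left(- \frac{1}{79965}\right) = - 1170 \left(-30 + 24\right) \left(- \frac{1}{79965}\right) = \left(-1170\right) \left(-6\right) \left(- \frac{1}{79965}\right) = 7020 \left(- \frac{1}{79965}\right) = - \frac{156}{1777}$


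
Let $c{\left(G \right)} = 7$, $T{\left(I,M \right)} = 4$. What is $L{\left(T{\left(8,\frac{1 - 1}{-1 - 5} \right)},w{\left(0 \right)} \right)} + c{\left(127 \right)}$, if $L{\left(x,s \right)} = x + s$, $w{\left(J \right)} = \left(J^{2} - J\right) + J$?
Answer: $11$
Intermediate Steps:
$w{\left(J \right)} = J^{2}$
$L{\left(x,s \right)} = s + x$
$L{\left(T{\left(8,\frac{1 - 1}{-1 - 5} \right)},w{\left(0 \right)} \right)} + c{\left(127 \right)} = \left(0^{2} + 4\right) + 7 = \left(0 + 4\right) + 7 = 4 + 7 = 11$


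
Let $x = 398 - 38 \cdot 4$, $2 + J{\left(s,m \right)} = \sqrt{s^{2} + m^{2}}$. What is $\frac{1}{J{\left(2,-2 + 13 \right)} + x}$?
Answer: $\frac{244}{59411} - \frac{5 \sqrt{5}}{59411} \approx 0.0039188$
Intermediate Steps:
$J{\left(s,m \right)} = -2 + \sqrt{m^{2} + s^{2}}$ ($J{\left(s,m \right)} = -2 + \sqrt{s^{2} + m^{2}} = -2 + \sqrt{m^{2} + s^{2}}$)
$x = 246$ ($x = 398 - 152 = 246$)
$\frac{1}{J{\left(2,-2 + 13 \right)} + x} = \frac{1}{\left(-2 + \sqrt{\left(-2 + 13\right)^{2} + 2^{2}}\right) + 246} = \frac{1}{\left(-2 + \sqrt{11^{2} + 4}\right) + 246} = \frac{1}{\left(-2 + \sqrt{121 + 4}\right) + 246} = \frac{1}{\left(-2 + \sqrt{125}\right) + 246} = \frac{1}{\left(-2 + 5 \sqrt{5}\right) + 246} = \frac{1}{244 + 5 \sqrt{5}}$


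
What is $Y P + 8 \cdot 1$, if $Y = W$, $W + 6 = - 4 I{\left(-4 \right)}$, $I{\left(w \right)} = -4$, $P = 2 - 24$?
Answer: $-212$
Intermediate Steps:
$P = -22$ ($P = 2 - 24 = -22$)
$W = 10$ ($W = -6 - -16 = -6 + 16 = 10$)
$Y = 10$
$Y P + 8 \cdot 1 = 10 \left(-22\right) + 8 \cdot 1 = -220 + 8 = -212$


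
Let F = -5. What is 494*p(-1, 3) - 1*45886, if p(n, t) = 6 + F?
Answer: -45392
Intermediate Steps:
p(n, t) = 1 (p(n, t) = 6 - 5 = 1)
494*p(-1, 3) - 1*45886 = 494*1 - 1*45886 = 494 - 45886 = -45392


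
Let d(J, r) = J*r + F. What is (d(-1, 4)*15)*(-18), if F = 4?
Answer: 0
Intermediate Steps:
d(J, r) = 4 + J*r (d(J, r) = J*r + 4 = 4 + J*r)
(d(-1, 4)*15)*(-18) = ((4 - 1*4)*15)*(-18) = ((4 - 4)*15)*(-18) = (0*15)*(-18) = 0*(-18) = 0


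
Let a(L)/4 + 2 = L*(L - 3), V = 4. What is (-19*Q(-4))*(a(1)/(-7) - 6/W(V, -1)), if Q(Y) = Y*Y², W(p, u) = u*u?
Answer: -31616/7 ≈ -4516.6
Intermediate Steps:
a(L) = -8 + 4*L*(-3 + L) (a(L) = -8 + 4*(L*(L - 3)) = -8 + 4*(L*(-3 + L)) = -8 + 4*L*(-3 + L))
W(p, u) = u²
Q(Y) = Y³
(-19*Q(-4))*(a(1)/(-7) - 6/W(V, -1)) = (-19*(-4)³)*((-8 - 12*1 + 4*1²)/(-7) - 6/((-1)²)) = (-19*(-64))*((-8 - 12 + 4*1)*(-⅐) - 6/1) = 1216*((-8 - 12 + 4)*(-⅐) - 6*1) = 1216*(-16*(-⅐) - 6) = 1216*(16/7 - 6) = 1216*(-26/7) = -31616/7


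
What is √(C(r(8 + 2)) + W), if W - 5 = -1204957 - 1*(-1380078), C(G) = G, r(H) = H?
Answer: 4*√10946 ≈ 418.49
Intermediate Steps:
W = 175126 (W = 5 + (-1204957 - 1*(-1380078)) = 5 + (-1204957 + 1380078) = 5 + 175121 = 175126)
√(C(r(8 + 2)) + W) = √((8 + 2) + 175126) = √(10 + 175126) = √175136 = 4*√10946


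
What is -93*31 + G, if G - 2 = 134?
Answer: -2747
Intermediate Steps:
G = 136 (G = 2 + 134 = 136)
-93*31 + G = -93*31 + 136 = -2883 + 136 = -2747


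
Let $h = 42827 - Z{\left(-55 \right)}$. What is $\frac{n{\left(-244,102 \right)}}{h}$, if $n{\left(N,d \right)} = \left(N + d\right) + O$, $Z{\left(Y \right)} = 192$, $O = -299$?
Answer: $- \frac{441}{42635} \approx -0.010344$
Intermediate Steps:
$n{\left(N,d \right)} = -299 + N + d$ ($n{\left(N,d \right)} = \left(N + d\right) - 299 = -299 + N + d$)
$h = 42635$ ($h = 42827 - 192 = 42635$)
$\frac{n{\left(-244,102 \right)}}{h} = \frac{-299 - 244 + 102}{42635} = \left(-441\right) \frac{1}{42635} = - \frac{441}{42635}$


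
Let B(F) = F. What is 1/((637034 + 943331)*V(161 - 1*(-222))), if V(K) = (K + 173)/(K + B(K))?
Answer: 383/439341470 ≈ 8.7176e-7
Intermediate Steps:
V(K) = (173 + K)/(2*K) (V(K) = (K + 173)/(K + K) = (173 + K)/((2*K)) = (173 + K)*(1/(2*K)) = (173 + K)/(2*K))
1/((637034 + 943331)*V(161 - 1*(-222))) = 1/((637034 + 943331)*(((173 + (161 - 1*(-222)))/(2*(161 - 1*(-222)))))) = 1/(1580365*(((173 + (161 + 222))/(2*(161 + 222))))) = 1/(1580365*(((½)*(173 + 383)/383))) = 1/(1580365*(((½)*(1/383)*556))) = 1/(1580365*(278/383)) = (1/1580365)*(383/278) = 383/439341470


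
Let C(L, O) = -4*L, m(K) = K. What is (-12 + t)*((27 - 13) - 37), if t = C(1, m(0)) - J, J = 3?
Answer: 437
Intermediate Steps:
t = -7 (t = -4*1 - 1*3 = -4 - 3 = -7)
(-12 + t)*((27 - 13) - 37) = (-12 - 7)*((27 - 13) - 37) = -19*(14 - 37) = -19*(-23) = 437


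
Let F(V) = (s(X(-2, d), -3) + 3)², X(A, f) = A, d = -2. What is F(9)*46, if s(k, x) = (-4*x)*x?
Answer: 50094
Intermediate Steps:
s(k, x) = -4*x²
F(V) = 1089 (F(V) = (-4*(-3)² + 3)² = (-4*9 + 3)² = (-36 + 3)² = (-33)² = 1089)
F(9)*46 = 1089*46 = 50094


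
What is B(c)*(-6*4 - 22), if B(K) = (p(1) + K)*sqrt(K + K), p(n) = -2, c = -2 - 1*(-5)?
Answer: -46*sqrt(6) ≈ -112.68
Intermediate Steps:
c = 3 (c = -2 + 5 = 3)
B(K) = sqrt(2)*sqrt(K)*(-2 + K) (B(K) = (-2 + K)*sqrt(K + K) = (-2 + K)*sqrt(2*K) = (-2 + K)*(sqrt(2)*sqrt(K)) = sqrt(2)*sqrt(K)*(-2 + K))
B(c)*(-6*4 - 22) = (sqrt(2)*sqrt(3)*(-2 + 3))*(-6*4 - 22) = (sqrt(2)*sqrt(3)*1)*(-24 - 22) = sqrt(6)*(-46) = -46*sqrt(6)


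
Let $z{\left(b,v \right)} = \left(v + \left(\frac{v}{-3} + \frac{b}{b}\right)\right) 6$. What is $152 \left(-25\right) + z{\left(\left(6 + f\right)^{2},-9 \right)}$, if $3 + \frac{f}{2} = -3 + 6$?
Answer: $-3830$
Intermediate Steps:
$f = 0$ ($f = -6 + 2 \left(-3 + 6\right) = -6 + 2 \cdot 3 = -6 + 6 = 0$)
$z{\left(b,v \right)} = 6 + 4 v$ ($z{\left(b,v \right)} = \left(v + \left(v \left(- \frac{1}{3}\right) + 1\right)\right) 6 = \left(v - \left(-1 + \frac{v}{3}\right)\right) 6 = \left(1 + \frac{2 v}{3}\right) 6 = 6 + 4 v$)
$152 \left(-25\right) + z{\left(\left(6 + f\right)^{2},-9 \right)} = 152 \left(-25\right) + \left(6 + 4 \left(-9\right)\right) = -3800 + \left(6 - 36\right) = -3800 - 30 = -3830$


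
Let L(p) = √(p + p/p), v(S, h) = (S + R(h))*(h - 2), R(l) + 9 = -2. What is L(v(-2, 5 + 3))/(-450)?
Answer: -I*√77/450 ≈ -0.0195*I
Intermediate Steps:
R(l) = -11 (R(l) = -9 - 2 = -11)
v(S, h) = (-11 + S)*(-2 + h) (v(S, h) = (S - 11)*(h - 2) = (-11 + S)*(-2 + h))
L(p) = √(1 + p) (L(p) = √(p + 1) = √(1 + p))
L(v(-2, 5 + 3))/(-450) = √(1 + (22 - 11*(5 + 3) - 2*(-2) - 2*(5 + 3)))/(-450) = √(1 + (22 - 11*8 + 4 - 2*8))*(-1/450) = √(1 + (22 - 88 + 4 - 16))*(-1/450) = √(1 - 78)*(-1/450) = √(-77)*(-1/450) = (I*√77)*(-1/450) = -I*√77/450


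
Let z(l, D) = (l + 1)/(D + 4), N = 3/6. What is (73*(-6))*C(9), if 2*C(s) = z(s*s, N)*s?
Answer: -35916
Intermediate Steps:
N = ½ (N = 3*(⅙) = ½ ≈ 0.50000)
z(l, D) = (1 + l)/(4 + D)
C(s) = s*(2/9 + 2*s²/9)/2 (C(s) = (((1 + s*s)/(4 + ½))*s)/2 = (((1 + s²)/(9/2))*s)/2 = ((2*(1 + s²)/9)*s)/2 = ((2/9 + 2*s²/9)*s)/2 = (s*(2/9 + 2*s²/9))/2 = s*(2/9 + 2*s²/9)/2)
(73*(-6))*C(9) = (73*(-6))*((⅑)*9*(1 + 9²)) = -146*9*(1 + 81)/3 = -146*9*82/3 = -438*82 = -35916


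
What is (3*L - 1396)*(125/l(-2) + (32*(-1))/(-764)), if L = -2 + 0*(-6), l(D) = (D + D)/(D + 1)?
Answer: -16758807/382 ≈ -43871.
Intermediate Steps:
l(D) = 2*D/(1 + D) (l(D) = (2*D)/(1 + D) = 2*D/(1 + D))
L = -2 (L = -2 + 0 = -2)
(3*L - 1396)*(125/l(-2) + (32*(-1))/(-764)) = (3*(-2) - 1396)*(125/((2*(-2)/(1 - 2))) + (32*(-1))/(-764)) = (-6 - 1396)*(125/((2*(-2)/(-1))) - 32*(-1/764)) = -1402*(125/((2*(-2)*(-1))) + 8/191) = -1402*(125/4 + 8/191) = -1402*23907/764 = -16758807/382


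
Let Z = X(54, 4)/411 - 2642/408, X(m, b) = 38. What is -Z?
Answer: 178393/27948 ≈ 6.3830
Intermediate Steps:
Z = -178393/27948 (Z = 38/411 - 2642/408 = 38*(1/411) - 2642*1/408 = 38/411 - 1321/204 = -178393/27948 ≈ -6.3830)
-Z = -1*(-178393/27948) = 178393/27948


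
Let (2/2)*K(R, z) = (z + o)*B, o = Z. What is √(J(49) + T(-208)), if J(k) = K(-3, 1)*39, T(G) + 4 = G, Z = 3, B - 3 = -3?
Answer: 2*I*√53 ≈ 14.56*I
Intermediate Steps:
B = 0 (B = 3 - 3 = 0)
o = 3
K(R, z) = 0 (K(R, z) = (z + 3)*0 = (3 + z)*0 = 0)
T(G) = -4 + G
J(k) = 0 (J(k) = 0*39 = 0)
√(J(49) + T(-208)) = √(0 + (-4 - 208)) = √(0 - 212) = √(-212) = 2*I*√53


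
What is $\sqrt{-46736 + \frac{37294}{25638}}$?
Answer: $\frac{i \sqrt{7679736466203}}{12819} \approx 216.18 i$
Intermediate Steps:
$\sqrt{-46736 + \frac{37294}{25638}} = \sqrt{-46736 + 37294 \cdot \frac{1}{25638}} = \sqrt{-46736 + \frac{18647}{12819}} = \sqrt{- \frac{599090137}{12819}} = \frac{i \sqrt{7679736466203}}{12819}$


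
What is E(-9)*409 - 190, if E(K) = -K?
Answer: 3491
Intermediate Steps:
E(-9)*409 - 190 = -1*(-9)*409 - 190 = 9*409 - 190 = 3681 - 190 = 3491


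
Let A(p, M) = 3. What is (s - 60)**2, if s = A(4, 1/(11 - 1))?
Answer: 3249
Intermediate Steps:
s = 3
(s - 60)**2 = (3 - 60)**2 = (-57)**2 = 3249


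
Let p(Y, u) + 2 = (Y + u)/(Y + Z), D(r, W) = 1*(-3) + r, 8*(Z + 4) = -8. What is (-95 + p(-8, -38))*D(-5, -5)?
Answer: 9720/13 ≈ 747.69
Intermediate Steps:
Z = -5 (Z = -4 + (1/8)*(-8) = -4 - 1 = -5)
D(r, W) = -3 + r
p(Y, u) = -2 + (Y + u)/(-5 + Y) (p(Y, u) = -2 + (Y + u)/(Y - 5) = -2 + (Y + u)/(-5 + Y))
(-95 + p(-8, -38))*D(-5, -5) = (-95 + (10 - 38 - 1*(-8))/(-5 - 8))*(-3 - 5) = (-95 + (10 - 38 + 8)/(-13))*(-8) = (-95 - 1/13*(-20))*(-8) = (-95 + 20/13)*(-8) = -1215/13*(-8) = 9720/13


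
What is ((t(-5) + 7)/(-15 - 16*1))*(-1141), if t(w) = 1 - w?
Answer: 14833/31 ≈ 478.48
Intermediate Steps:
((t(-5) + 7)/(-15 - 16*1))*(-1141) = (((1 - 1*(-5)) + 7)/(-15 - 16*1))*(-1141) = (((1 + 5) + 7)/(-15 - 16))*(-1141) = ((6 + 7)/(-31))*(-1141) = (13*(-1/31))*(-1141) = -13/31*(-1141) = 14833/31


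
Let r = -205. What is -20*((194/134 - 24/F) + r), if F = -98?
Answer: 13349160/3283 ≈ 4066.1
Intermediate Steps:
-20*((194/134 - 24/F) + r) = -20*((194/134 - 24/(-98)) - 205) = -20*((194*(1/134) - 24*(-1/98)) - 205) = -20*((97/67 + 12/49) - 205) = -20*(5557/3283 - 205) = -20*(-667458/3283) = 13349160/3283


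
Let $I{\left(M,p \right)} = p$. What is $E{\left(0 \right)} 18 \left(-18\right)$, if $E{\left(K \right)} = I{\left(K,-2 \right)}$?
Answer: $648$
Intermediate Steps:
$E{\left(K \right)} = -2$
$E{\left(0 \right)} 18 \left(-18\right) = \left(-2\right) 18 \left(-18\right) = \left(-36\right) \left(-18\right) = 648$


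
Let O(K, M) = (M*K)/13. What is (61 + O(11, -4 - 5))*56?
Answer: 38864/13 ≈ 2989.5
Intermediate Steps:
O(K, M) = K*M/13 (O(K, M) = (K*M)*(1/13) = K*M/13)
(61 + O(11, -4 - 5))*56 = (61 + (1/13)*11*(-4 - 5))*56 = (61 + (1/13)*11*(-9))*56 = (61 - 99/13)*56 = (694/13)*56 = 38864/13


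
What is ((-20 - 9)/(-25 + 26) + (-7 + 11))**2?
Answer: 625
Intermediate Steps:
((-20 - 9)/(-25 + 26) + (-7 + 11))**2 = (-29/1 + 4)**2 = (-29*1 + 4)**2 = (-29 + 4)**2 = (-25)**2 = 625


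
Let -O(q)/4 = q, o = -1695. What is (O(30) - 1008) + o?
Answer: -2823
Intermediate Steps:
O(q) = -4*q
(O(30) - 1008) + o = (-4*30 - 1008) - 1695 = (-120 - 1008) - 1695 = -1128 - 1695 = -2823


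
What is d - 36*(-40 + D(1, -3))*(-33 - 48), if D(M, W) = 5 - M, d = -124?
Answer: -105100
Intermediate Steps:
d - 36*(-40 + D(1, -3))*(-33 - 48) = -124 - 36*(-40 + (5 - 1*1))*(-33 - 48) = -124 - 36*(-40 + (5 - 1))*(-81) = -124 - 36*(-40 + 4)*(-81) = -124 - (-1296)*(-81) = -124 - 36*2916 = -124 - 104976 = -105100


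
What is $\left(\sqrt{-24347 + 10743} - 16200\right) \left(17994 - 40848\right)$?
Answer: $370234800 - 45708 i \sqrt{3401} \approx 3.7023 \cdot 10^{8} - 2.6656 \cdot 10^{6} i$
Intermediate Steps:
$\left(\sqrt{-24347 + 10743} - 16200\right) \left(17994 - 40848\right) = \left(\sqrt{-13604} - 16200\right) \left(-22854\right) = \left(2 i \sqrt{3401} - 16200\right) \left(-22854\right) = \left(-16200 + 2 i \sqrt{3401}\right) \left(-22854\right) = 370234800 - 45708 i \sqrt{3401}$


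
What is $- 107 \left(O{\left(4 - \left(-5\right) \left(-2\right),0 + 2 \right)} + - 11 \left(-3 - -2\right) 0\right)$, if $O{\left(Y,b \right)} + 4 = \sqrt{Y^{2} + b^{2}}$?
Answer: $428 - 214 \sqrt{10} \approx -248.73$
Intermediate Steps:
$O{\left(Y,b \right)} = -4 + \sqrt{Y^{2} + b^{2}}$
$- 107 \left(O{\left(4 - \left(-5\right) \left(-2\right),0 + 2 \right)} + - 11 \left(-3 - -2\right) 0\right) = - 107 \left(\left(-4 + \sqrt{\left(4 - \left(-5\right) \left(-2\right)\right)^{2} + \left(0 + 2\right)^{2}}\right) + - 11 \left(-3 - -2\right) 0\right) = - 107 \left(\left(-4 + \sqrt{\left(4 - 10\right)^{2} + 2^{2}}\right) + - 11 \left(-3 + 2\right) 0\right) = - 107 \left(\left(-4 + \sqrt{\left(4 - 10\right)^{2} + 4}\right) + \left(-11\right) \left(-1\right) 0\right) = - 107 \left(\left(-4 + \sqrt{\left(-6\right)^{2} + 4}\right) + 11 \cdot 0\right) = - 107 \left(\left(-4 + \sqrt{36 + 4}\right) + 0\right) = - 107 \left(\left(-4 + \sqrt{40}\right) + 0\right) = - 107 \left(\left(-4 + 2 \sqrt{10}\right) + 0\right) = - 107 \left(-4 + 2 \sqrt{10}\right) = 428 - 214 \sqrt{10}$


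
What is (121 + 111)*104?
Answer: 24128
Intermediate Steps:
(121 + 111)*104 = 232*104 = 24128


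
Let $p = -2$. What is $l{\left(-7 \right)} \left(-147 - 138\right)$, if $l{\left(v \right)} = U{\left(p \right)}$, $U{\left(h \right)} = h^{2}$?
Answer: $-1140$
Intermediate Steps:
$l{\left(v \right)} = 4$ ($l{\left(v \right)} = \left(-2\right)^{2} = 4$)
$l{\left(-7 \right)} \left(-147 - 138\right) = 4 \left(-147 - 138\right) = 4 \left(-285\right) = -1140$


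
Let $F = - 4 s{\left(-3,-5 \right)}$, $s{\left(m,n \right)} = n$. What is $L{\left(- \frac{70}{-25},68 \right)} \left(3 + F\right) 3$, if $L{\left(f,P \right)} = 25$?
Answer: $1725$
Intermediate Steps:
$F = 20$ ($F = \left(-4\right) \left(-5\right) = 20$)
$L{\left(- \frac{70}{-25},68 \right)} \left(3 + F\right) 3 = 25 \left(3 + 20\right) 3 = 25 \cdot 23 \cdot 3 = 25 \cdot 69 = 1725$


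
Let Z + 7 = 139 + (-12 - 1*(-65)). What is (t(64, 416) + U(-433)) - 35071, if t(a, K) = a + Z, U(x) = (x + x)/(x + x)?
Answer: -34821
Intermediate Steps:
Z = 185 (Z = -7 + (139 + (-12 - 1*(-65))) = -7 + (139 + (-12 + 65)) = -7 + (139 + 53) = -7 + 192 = 185)
U(x) = 1 (U(x) = (2*x)/((2*x)) = (2*x)*(1/(2*x)) = 1)
t(a, K) = 185 + a (t(a, K) = a + 185 = 185 + a)
(t(64, 416) + U(-433)) - 35071 = ((185 + 64) + 1) - 35071 = (249 + 1) - 35071 = 250 - 35071 = -34821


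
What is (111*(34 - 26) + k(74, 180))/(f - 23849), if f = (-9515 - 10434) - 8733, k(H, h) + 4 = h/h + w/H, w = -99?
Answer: -65391/3887294 ≈ -0.016822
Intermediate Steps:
k(H, h) = -3 - 99/H (k(H, h) = -4 + (h/h - 99/H) = -4 + (1 - 99/H) = -3 - 99/H)
f = -28682 (f = -19949 - 8733 = -28682)
(111*(34 - 26) + k(74, 180))/(f - 23849) = (111*(34 - 26) + (-3 - 99/74))/(-28682 - 23849) = (111*8 + (-3 - 99*1/74))/(-52531) = (888 + (-3 - 99/74))*(-1/52531) = (888 - 321/74)*(-1/52531) = (65391/74)*(-1/52531) = -65391/3887294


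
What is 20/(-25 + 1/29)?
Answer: -145/181 ≈ -0.80110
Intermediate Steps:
20/(-25 + 1/29) = 20/(-724/29) = 20*(-29/724) = -145/181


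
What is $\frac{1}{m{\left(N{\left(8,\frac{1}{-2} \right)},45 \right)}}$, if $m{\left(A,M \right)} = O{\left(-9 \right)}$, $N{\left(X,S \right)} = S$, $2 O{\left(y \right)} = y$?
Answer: $- \frac{2}{9} \approx -0.22222$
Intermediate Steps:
$O{\left(y \right)} = \frac{y}{2}$
$m{\left(A,M \right)} = - \frac{9}{2}$ ($m{\left(A,M \right)} = \frac{1}{2} \left(-9\right) = - \frac{9}{2}$)
$\frac{1}{m{\left(N{\left(8,\frac{1}{-2} \right)},45 \right)}} = \frac{1}{- \frac{9}{2}} = - \frac{2}{9}$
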